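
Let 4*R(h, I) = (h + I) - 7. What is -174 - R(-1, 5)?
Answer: -693/4 ≈ -173.25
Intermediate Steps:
R(h, I) = -7/4 + I/4 + h/4 (R(h, I) = ((h + I) - 7)/4 = ((I + h) - 7)/4 = (-7 + I + h)/4 = -7/4 + I/4 + h/4)
-174 - R(-1, 5) = -174 - (-7/4 + (1/4)*5 + (1/4)*(-1)) = -174 - (-7/4 + 5/4 - 1/4) = -174 - 1*(-3/4) = -174 + 3/4 = -693/4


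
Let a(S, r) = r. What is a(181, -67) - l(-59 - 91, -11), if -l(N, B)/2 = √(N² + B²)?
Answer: -67 + 2*√22621 ≈ 233.81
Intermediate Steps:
l(N, B) = -2*√(B² + N²) (l(N, B) = -2*√(N² + B²) = -2*√(B² + N²))
a(181, -67) - l(-59 - 91, -11) = -67 - (-2)*√((-11)² + (-59 - 91)²) = -67 - (-2)*√(121 + (-150)²) = -67 - (-2)*√(121 + 22500) = -67 - (-2)*√22621 = -67 + 2*√22621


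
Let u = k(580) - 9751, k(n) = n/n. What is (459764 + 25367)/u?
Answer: -485131/9750 ≈ -49.757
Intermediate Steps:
k(n) = 1
u = -9750 (u = 1 - 9751 = -9750)
(459764 + 25367)/u = (459764 + 25367)/(-9750) = 485131*(-1/9750) = -485131/9750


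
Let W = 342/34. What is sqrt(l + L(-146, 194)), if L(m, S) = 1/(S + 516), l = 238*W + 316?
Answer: 3*sqrt(151790190)/710 ≈ 52.058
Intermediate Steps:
W = 171/17 (W = 342*(1/34) = 171/17 ≈ 10.059)
l = 2710 (l = 238*(171/17) + 316 = 2394 + 316 = 2710)
L(m, S) = 1/(516 + S)
sqrt(l + L(-146, 194)) = sqrt(2710 + 1/(516 + 194)) = sqrt(2710 + 1/710) = sqrt(1924101/710) = 3*sqrt(151790190)/710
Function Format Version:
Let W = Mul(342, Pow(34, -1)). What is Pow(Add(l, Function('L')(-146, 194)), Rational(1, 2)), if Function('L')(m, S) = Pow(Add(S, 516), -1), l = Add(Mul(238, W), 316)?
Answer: Mul(Rational(3, 710), Pow(151790190, Rational(1, 2))) ≈ 52.058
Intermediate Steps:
W = Rational(171, 17) (W = Mul(342, Rational(1, 34)) = Rational(171, 17) ≈ 10.059)
l = 2710 (l = Add(Mul(238, Rational(171, 17)), 316) = Add(2394, 316) = 2710)
Function('L')(m, S) = Pow(Add(516, S), -1)
Pow(Add(l, Function('L')(-146, 194)), Rational(1, 2)) = Pow(Add(2710, Pow(Add(516, 194), -1)), Rational(1, 2)) = Pow(Add(2710, Pow(710, -1)), Rational(1, 2)) = Pow(Add(2710, Rational(1, 710)), Rational(1, 2)) = Pow(Rational(1924101, 710), Rational(1, 2)) = Mul(Rational(3, 710), Pow(151790190, Rational(1, 2)))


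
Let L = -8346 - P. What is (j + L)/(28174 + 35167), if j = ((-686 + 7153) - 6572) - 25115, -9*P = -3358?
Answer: -305452/570069 ≈ -0.53582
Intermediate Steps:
P = 3358/9 (P = -1/9*(-3358) = 3358/9 ≈ 373.11)
j = -25220 (j = (6467 - 6572) - 25115 = -105 - 25115 = -25220)
L = -78472/9 (L = -8346 - 1*3358/9 = -8346 - 3358/9 = -78472/9 ≈ -8719.1)
(j + L)/(28174 + 35167) = (-25220 - 78472/9)/(28174 + 35167) = -305452/9/63341 = -305452/9*1/63341 = -305452/570069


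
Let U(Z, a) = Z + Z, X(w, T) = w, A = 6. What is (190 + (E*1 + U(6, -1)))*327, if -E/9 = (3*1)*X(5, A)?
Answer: 21909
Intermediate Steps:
U(Z, a) = 2*Z
E = -135 (E = -9*3*1*5 = -27*5 = -9*15 = -135)
(190 + (E*1 + U(6, -1)))*327 = (190 + (-135*1 + 2*6))*327 = (190 + (-135 + 12))*327 = (190 - 123)*327 = 67*327 = 21909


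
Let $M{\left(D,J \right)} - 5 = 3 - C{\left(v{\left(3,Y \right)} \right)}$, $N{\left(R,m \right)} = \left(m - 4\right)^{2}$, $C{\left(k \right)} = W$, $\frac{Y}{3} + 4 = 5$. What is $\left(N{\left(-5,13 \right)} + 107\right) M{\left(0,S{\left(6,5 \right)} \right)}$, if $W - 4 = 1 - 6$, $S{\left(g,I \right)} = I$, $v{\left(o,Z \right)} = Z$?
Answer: $1692$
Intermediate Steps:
$Y = 3$ ($Y = -12 + 3 \cdot 5 = -12 + 15 = 3$)
$W = -1$ ($W = 4 + \left(1 - 6\right) = 4 - 5 = -1$)
$C{\left(k \right)} = -1$
$N{\left(R,m \right)} = \left(-4 + m\right)^{2}$
$M{\left(D,J \right)} = 9$ ($M{\left(D,J \right)} = 5 + \left(3 - -1\right) = 5 + \left(3 + 1\right) = 5 + 4 = 9$)
$\left(N{\left(-5,13 \right)} + 107\right) M{\left(0,S{\left(6,5 \right)} \right)} = \left(\left(-4 + 13\right)^{2} + 107\right) 9 = \left(9^{2} + 107\right) 9 = \left(81 + 107\right) 9 = 188 \cdot 9 = 1692$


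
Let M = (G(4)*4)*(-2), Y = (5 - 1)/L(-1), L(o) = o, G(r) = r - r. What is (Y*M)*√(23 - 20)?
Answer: 0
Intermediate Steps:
G(r) = 0
Y = -4 (Y = (5 - 1)/(-1) = 4*(-1) = -4)
M = 0 (M = (0*4)*(-2) = 0*(-2) = 0)
(Y*M)*√(23 - 20) = (-4*0)*√(23 - 20) = 0*√3 = 0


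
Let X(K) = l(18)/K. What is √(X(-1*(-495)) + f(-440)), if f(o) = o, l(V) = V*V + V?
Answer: I*√1328910/55 ≈ 20.96*I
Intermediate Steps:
l(V) = V + V² (l(V) = V² + V = V + V²)
X(K) = 342/K (X(K) = (18*(1 + 18))/K = (18*19)/K = 342/K)
√(X(-1*(-495)) + f(-440)) = √(342/((-1*(-495))) - 440) = √(342/495 - 440) = √(342*(1/495) - 440) = √(38/55 - 440) = √(-24162/55) = I*√1328910/55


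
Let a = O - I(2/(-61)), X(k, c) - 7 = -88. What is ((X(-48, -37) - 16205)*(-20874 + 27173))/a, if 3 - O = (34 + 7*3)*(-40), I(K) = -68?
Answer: -102585514/2271 ≈ -45172.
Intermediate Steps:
X(k, c) = -81 (X(k, c) = 7 - 88 = -81)
O = 2203 (O = 3 - (34 + 7*3)*(-40) = 3 - (34 + 21)*(-40) = 3 - 55*(-40) = 3 - 1*(-2200) = 3 + 2200 = 2203)
a = 2271 (a = 2203 - 1*(-68) = 2203 + 68 = 2271)
((X(-48, -37) - 16205)*(-20874 + 27173))/a = ((-81 - 16205)*(-20874 + 27173))/2271 = -16286*6299*(1/2271) = -102585514*1/2271 = -102585514/2271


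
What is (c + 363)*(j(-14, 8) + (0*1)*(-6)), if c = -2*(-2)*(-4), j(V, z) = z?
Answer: 2776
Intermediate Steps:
c = -16 (c = 4*(-4) = -16)
(c + 363)*(j(-14, 8) + (0*1)*(-6)) = (-16 + 363)*(8 + (0*1)*(-6)) = 347*(8 + 0*(-6)) = 347*(8 + 0) = 347*8 = 2776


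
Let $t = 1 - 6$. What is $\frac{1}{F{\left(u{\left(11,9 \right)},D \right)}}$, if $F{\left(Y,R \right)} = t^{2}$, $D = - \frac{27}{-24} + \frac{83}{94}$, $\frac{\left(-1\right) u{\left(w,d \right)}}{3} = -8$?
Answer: $\frac{1}{25} \approx 0.04$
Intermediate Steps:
$t = -5$
$u{\left(w,d \right)} = 24$ ($u{\left(w,d \right)} = \left(-3\right) \left(-8\right) = 24$)
$D = \frac{755}{376}$ ($D = \left(-27\right) \left(- \frac{1}{24}\right) + 83 \cdot \frac{1}{94} = \frac{9}{8} + \frac{83}{94} = \frac{755}{376} \approx 2.008$)
$F{\left(Y,R \right)} = 25$ ($F{\left(Y,R \right)} = \left(-5\right)^{2} = 25$)
$\frac{1}{F{\left(u{\left(11,9 \right)},D \right)}} = \frac{1}{25}$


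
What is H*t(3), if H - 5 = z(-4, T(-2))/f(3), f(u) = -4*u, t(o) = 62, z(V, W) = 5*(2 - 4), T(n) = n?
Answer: 1085/3 ≈ 361.67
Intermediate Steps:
z(V, W) = -10 (z(V, W) = 5*(-2) = -10)
H = 35/6 (H = 5 - 10/((-4*3)) = 5 - 10/(-12) = 5 - 10*(-1/12) = 5 + ⅚ = 35/6 ≈ 5.8333)
H*t(3) = (35/6)*62 = 1085/3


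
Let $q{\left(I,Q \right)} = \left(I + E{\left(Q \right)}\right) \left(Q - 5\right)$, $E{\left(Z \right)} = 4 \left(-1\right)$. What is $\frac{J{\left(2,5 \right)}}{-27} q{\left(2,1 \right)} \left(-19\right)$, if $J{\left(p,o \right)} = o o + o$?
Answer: $\frac{1520}{9} \approx 168.89$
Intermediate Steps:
$E{\left(Z \right)} = -4$
$q{\left(I,Q \right)} = \left(-5 + Q\right) \left(-4 + I\right)$ ($q{\left(I,Q \right)} = \left(I - 4\right) \left(Q - 5\right) = \left(-4 + I\right) \left(-5 + Q\right) = \left(-5 + Q\right) \left(-4 + I\right)$)
$J{\left(p,o \right)} = o + o^{2}$ ($J{\left(p,o \right)} = o^{2} + o = o + o^{2}$)
$\frac{J{\left(2,5 \right)}}{-27} q{\left(2,1 \right)} \left(-19\right) = \frac{5 \left(1 + 5\right)}{-27} \left(20 - 10 - 4 + 2 \cdot 1\right) \left(-19\right) = 5 \cdot 6 \left(- \frac{1}{27}\right) \left(20 - 10 - 4 + 2\right) \left(-19\right) = 30 \left(- \frac{1}{27}\right) 8 \left(-19\right) = \left(- \frac{10}{9}\right) 8 \left(-19\right) = \left(- \frac{80}{9}\right) \left(-19\right) = \frac{1520}{9}$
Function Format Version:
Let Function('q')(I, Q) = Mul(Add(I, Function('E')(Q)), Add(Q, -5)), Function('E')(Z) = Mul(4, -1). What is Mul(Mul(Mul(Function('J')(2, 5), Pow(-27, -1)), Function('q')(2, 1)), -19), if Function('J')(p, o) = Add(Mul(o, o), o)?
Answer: Rational(1520, 9) ≈ 168.89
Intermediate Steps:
Function('E')(Z) = -4
Function('q')(I, Q) = Mul(Add(-5, Q), Add(-4, I)) (Function('q')(I, Q) = Mul(Add(I, -4), Add(Q, -5)) = Mul(Add(-4, I), Add(-5, Q)) = Mul(Add(-5, Q), Add(-4, I)))
Function('J')(p, o) = Add(o, Pow(o, 2)) (Function('J')(p, o) = Add(Pow(o, 2), o) = Add(o, Pow(o, 2)))
Mul(Mul(Mul(Function('J')(2, 5), Pow(-27, -1)), Function('q')(2, 1)), -19) = Mul(Mul(Mul(Mul(5, Add(1, 5)), Pow(-27, -1)), Add(20, Mul(-5, 2), Mul(-4, 1), Mul(2, 1))), -19) = Mul(Mul(Mul(Mul(5, 6), Rational(-1, 27)), Add(20, -10, -4, 2)), -19) = Mul(Mul(Mul(30, Rational(-1, 27)), 8), -19) = Mul(Mul(Rational(-10, 9), 8), -19) = Mul(Rational(-80, 9), -19) = Rational(1520, 9)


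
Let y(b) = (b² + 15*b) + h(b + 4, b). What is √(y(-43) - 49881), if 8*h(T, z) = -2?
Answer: I*√194709/2 ≈ 220.63*I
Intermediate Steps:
h(T, z) = -¼ (h(T, z) = (⅛)*(-2) = -¼)
y(b) = -¼ + b² + 15*b (y(b) = (b² + 15*b) - ¼ = -¼ + b² + 15*b)
√(y(-43) - 49881) = √((-¼ + (-43)² + 15*(-43)) - 49881) = √((-¼ + 1849 - 645) - 49881) = √(4815/4 - 49881) = √(-194709/4) = I*√194709/2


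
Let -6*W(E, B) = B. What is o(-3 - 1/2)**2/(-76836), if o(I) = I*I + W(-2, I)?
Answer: -5929/2766096 ≈ -0.0021435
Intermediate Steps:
W(E, B) = -B/6
o(I) = I**2 - I/6 (o(I) = I*I - I/6 = I**2 - I/6)
o(-3 - 1/2)**2/(-76836) = ((-3 - 1/2)*(-1/6 + (-3 - 1/2)))**2/(-76836) = ((-3 + (1/2)*(-1))*(-1/6 + (-3 + (1/2)*(-1))))**2*(-1/76836) = ((-3 - 1/2)*(-1/6 + (-3 - 1/2)))**2*(-1/76836) = (-7*(-1/6 - 7/2)/2)**2*(-1/76836) = (-7/2*(-11/3))**2*(-1/76836) = (77/6)**2*(-1/76836) = (5929/36)*(-1/76836) = -5929/2766096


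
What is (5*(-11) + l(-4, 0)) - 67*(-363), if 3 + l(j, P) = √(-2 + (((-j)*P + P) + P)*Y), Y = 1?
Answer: 24263 + I*√2 ≈ 24263.0 + 1.4142*I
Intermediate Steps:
l(j, P) = -3 + √(-2 + 2*P - P*j) (l(j, P) = -3 + √(-2 + (((-j)*P + P) + P)*1) = -3 + √(-2 + ((-P*j + P) + P)*1) = -3 + √(-2 + ((P - P*j) + P)*1) = -3 + √(-2 + (2*P - P*j)*1) = -3 + √(-2 + (2*P - P*j)) = -3 + √(-2 + 2*P - P*j))
(5*(-11) + l(-4, 0)) - 67*(-363) = (5*(-11) + (-3 + √(-2 + 2*0 - 1*0*(-4)))) - 67*(-363) = (-55 + (-3 + √(-2 + 0 + 0))) + 24321 = (-55 + (-3 + √(-2))) + 24321 = (-55 + (-3 + I*√2)) + 24321 = (-58 + I*√2) + 24321 = 24263 + I*√2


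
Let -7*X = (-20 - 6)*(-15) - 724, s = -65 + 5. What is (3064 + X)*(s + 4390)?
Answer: 94316060/7 ≈ 1.3474e+7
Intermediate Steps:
s = -60
X = 334/7 (X = -((-20 - 6)*(-15) - 724)/7 = -(-26*(-15) - 724)/7 = -(390 - 724)/7 = -⅐*(-334) = 334/7 ≈ 47.714)
(3064 + X)*(s + 4390) = (3064 + 334/7)*(-60 + 4390) = (21782/7)*4330 = 94316060/7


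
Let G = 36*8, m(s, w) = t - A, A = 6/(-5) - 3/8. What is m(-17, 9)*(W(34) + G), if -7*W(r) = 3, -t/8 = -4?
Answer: 2703459/280 ≈ 9655.2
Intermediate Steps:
t = 32 (t = -8*(-4) = 32)
A = -63/40 (A = 6*(-⅕) - 3*⅛ = -6/5 - 3/8 = -63/40 ≈ -1.5750)
W(r) = -3/7 (W(r) = -⅐*3 = -3/7)
m(s, w) = 1343/40 (m(s, w) = 32 - 1*(-63/40) = 32 + 63/40 = 1343/40)
G = 288
m(-17, 9)*(W(34) + G) = 1343*(-3/7 + 288)/40 = (1343/40)*(2013/7) = 2703459/280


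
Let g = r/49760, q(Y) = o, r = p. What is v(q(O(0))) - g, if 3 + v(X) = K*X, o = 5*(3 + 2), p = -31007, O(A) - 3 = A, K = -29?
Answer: -36194273/49760 ≈ -727.38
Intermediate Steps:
O(A) = 3 + A
r = -31007
o = 25 (o = 5*5 = 25)
q(Y) = 25
v(X) = -3 - 29*X
g = -31007/49760 ≈ -0.62313
v(q(O(0))) - g = (-3 - 29*25) - 1*(-31007/49760) = (-3 - 725) + 31007/49760 = -728 + 31007/49760 = -36194273/49760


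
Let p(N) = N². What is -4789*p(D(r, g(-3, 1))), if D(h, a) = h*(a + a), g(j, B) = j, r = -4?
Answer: -2758464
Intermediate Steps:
D(h, a) = 2*a*h (D(h, a) = h*(2*a) = 2*a*h)
-4789*p(D(r, g(-3, 1))) = -4789*(2*(-3)*(-4))² = -4789*24² = -4789*576 = -2758464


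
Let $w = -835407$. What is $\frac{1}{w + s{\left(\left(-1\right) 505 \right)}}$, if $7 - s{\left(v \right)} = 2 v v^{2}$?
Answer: $\frac{1}{256739850} \approx 3.895 \cdot 10^{-9}$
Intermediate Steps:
$s{\left(v \right)} = 7 - 2 v^{3}$ ($s{\left(v \right)} = 7 - 2 v v^{2} = 7 - 2 v^{3}$)
$\frac{1}{w + s{\left(\left(-1\right) 505 \right)}} = \frac{1}{-835407 - \left(-7 + 2 \left(\left(-1\right) 505\right)^{3}\right)} = \frac{1}{-835407 - \left(-7 + 2 \left(-505\right)^{3}\right)} = \frac{1}{-835407 + \left(7 - -257575250\right)} = \frac{1}{-835407 + \left(7 + 257575250\right)} = \frac{1}{-835407 + 257575257} = \frac{1}{256739850}$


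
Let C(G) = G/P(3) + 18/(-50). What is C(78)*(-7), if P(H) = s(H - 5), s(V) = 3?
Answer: -4487/25 ≈ -179.48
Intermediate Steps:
P(H) = 3
C(G) = -9/25 + G/3 (C(G) = G/3 + 18/(-50) = G*(⅓) + 18*(-1/50) = G/3 - 9/25 = -9/25 + G/3)
C(78)*(-7) = (-9/25 + (⅓)*78)*(-7) = (-9/25 + 26)*(-7) = (641/25)*(-7) = -4487/25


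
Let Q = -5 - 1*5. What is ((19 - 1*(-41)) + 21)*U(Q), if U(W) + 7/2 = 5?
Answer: 243/2 ≈ 121.50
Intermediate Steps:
Q = -10 (Q = -5 - 5 = -10)
U(W) = 3/2 (U(W) = -7/2 + 5 = 3/2)
((19 - 1*(-41)) + 21)*U(Q) = ((19 - 1*(-41)) + 21)*(3/2) = ((19 + 41) + 21)*(3/2) = (60 + 21)*(3/2) = 81*(3/2) = 243/2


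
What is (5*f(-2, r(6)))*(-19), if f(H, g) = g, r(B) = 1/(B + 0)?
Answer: -95/6 ≈ -15.833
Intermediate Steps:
r(B) = 1/B
(5*f(-2, r(6)))*(-19) = (5/6)*(-19) = -95/6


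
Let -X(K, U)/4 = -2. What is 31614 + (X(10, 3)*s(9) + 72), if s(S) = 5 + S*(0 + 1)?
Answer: 31798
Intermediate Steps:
s(S) = 5 + S (s(S) = 5 + S*1 = 5 + S)
X(K, U) = 8 (X(K, U) = -4*(-2) = 8)
31614 + (X(10, 3)*s(9) + 72) = 31614 + (8*(5 + 9) + 72) = 31614 + (8*14 + 72) = 31614 + (112 + 72) = 31614 + 184 = 31798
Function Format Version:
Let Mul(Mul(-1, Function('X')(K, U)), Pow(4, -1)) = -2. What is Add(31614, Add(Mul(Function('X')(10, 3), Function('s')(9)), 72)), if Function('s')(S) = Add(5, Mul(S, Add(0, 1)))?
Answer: 31798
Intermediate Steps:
Function('s')(S) = Add(5, S) (Function('s')(S) = Add(5, Mul(S, 1)) = Add(5, S))
Function('X')(K, U) = 8 (Function('X')(K, U) = Mul(-4, -2) = 8)
Add(31614, Add(Mul(Function('X')(10, 3), Function('s')(9)), 72)) = Add(31614, Add(Mul(8, Add(5, 9)), 72)) = Add(31614, Add(Mul(8, 14), 72)) = Add(31614, Add(112, 72)) = Add(31614, 184) = 31798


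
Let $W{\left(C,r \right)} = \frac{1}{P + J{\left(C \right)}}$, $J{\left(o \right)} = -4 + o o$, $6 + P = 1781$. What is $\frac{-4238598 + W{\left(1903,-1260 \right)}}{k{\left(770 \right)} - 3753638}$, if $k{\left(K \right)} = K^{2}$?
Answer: $\frac{15357203501639}{11451922706840} \approx 1.341$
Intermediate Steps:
$P = 1775$ ($P = -6 + 1781 = 1775$)
$J{\left(o \right)} = -4 + o^{2}$
$W{\left(C,r \right)} = \frac{1}{1771 + C^{2}}$ ($W{\left(C,r \right)} = \frac{1}{1775 + \left(-4 + C^{2}\right)} = \frac{1}{1771 + C^{2}}$)
$\frac{-4238598 + W{\left(1903,-1260 \right)}}{k{\left(770 \right)} - 3753638} = \frac{-4238598 + \frac{1}{1771 + 1903^{2}}}{770^{2} - 3753638} = \frac{-4238598 + \frac{1}{1771 + 3621409}}{592900 - 3753638} = \frac{-4238598 + \frac{1}{3623180}}{-3160738} = \left(-4238598 + \frac{1}{3623180}\right) \left(- \frac{1}{3160738}\right) = \left(- \frac{15357203501639}{3623180}\right) \left(- \frac{1}{3160738}\right) = \frac{15357203501639}{11451922706840}$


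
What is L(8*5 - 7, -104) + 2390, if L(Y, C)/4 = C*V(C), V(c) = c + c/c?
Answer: 45238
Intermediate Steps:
V(c) = 1 + c (V(c) = c + 1 = 1 + c)
L(Y, C) = 4*C*(1 + C) (L(Y, C) = 4*(C*(1 + C)) = 4*C*(1 + C))
L(8*5 - 7, -104) + 2390 = 4*(-104)*(1 - 104) + 2390 = 4*(-104)*(-103) + 2390 = 42848 + 2390 = 45238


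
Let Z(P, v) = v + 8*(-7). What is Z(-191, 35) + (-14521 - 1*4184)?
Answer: -18726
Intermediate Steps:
Z(P, v) = -56 + v (Z(P, v) = v - 56 = -56 + v)
Z(-191, 35) + (-14521 - 1*4184) = (-56 + 35) + (-14521 - 1*4184) = -21 + (-14521 - 4184) = -21 - 18705 = -18726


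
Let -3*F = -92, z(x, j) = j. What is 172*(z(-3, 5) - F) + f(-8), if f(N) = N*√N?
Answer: -13244/3 - 16*I*√2 ≈ -4414.7 - 22.627*I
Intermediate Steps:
F = 92/3 (F = -⅓*(-92) = 92/3 ≈ 30.667)
f(N) = N^(3/2)
172*(z(-3, 5) - F) + f(-8) = 172*(5 - 1*92/3) + (-8)^(3/2) = 172*(5 - 92/3) - 16*I*√2 = 172*(-77/3) - 16*I*√2 = -13244/3 - 16*I*√2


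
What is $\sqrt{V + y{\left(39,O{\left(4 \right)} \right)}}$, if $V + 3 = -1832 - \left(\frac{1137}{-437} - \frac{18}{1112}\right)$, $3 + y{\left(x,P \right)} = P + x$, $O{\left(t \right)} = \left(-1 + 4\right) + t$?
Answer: $\frac{i \sqrt{26409217041217}}{121486} \approx 42.301 i$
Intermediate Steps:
$O{\left(t \right)} = 3 + t$
$y{\left(x,P \right)} = -3 + P + x$ ($y{\left(x,P \right)} = -3 + \left(P + x\right) = -3 + P + x$)
$V = - \frac{445217515}{242972}$ ($V = -3 - \left(1832 - \frac{1137}{437} - \frac{9}{556}\right) = -3 - \frac{444488599}{242972} = - \frac{445217515}{242972} \approx -1832.4$)
$\sqrt{V + y{\left(39,O{\left(4 \right)} \right)}} = \sqrt{- \frac{445217515}{242972} + \left(-3 + \left(3 + 4\right) + 39\right)} = \sqrt{- \frac{445217515}{242972} + \left(-3 + 7 + 39\right)} = \sqrt{- \frac{445217515}{242972} + 43} = \sqrt{- \frac{434769719}{242972}} = \frac{i \sqrt{26409217041217}}{121486}$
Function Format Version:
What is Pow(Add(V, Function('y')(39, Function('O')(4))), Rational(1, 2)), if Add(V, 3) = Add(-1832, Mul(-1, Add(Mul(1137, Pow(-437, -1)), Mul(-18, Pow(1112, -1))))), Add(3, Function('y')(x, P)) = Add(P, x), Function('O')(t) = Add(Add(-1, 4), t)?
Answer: Mul(Rational(1, 121486), I, Pow(26409217041217, Rational(1, 2))) ≈ Mul(42.301, I)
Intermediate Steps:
Function('O')(t) = Add(3, t)
Function('y')(x, P) = Add(-3, P, x) (Function('y')(x, P) = Add(-3, Add(P, x)) = Add(-3, P, x))
V = Rational(-445217515, 242972) (V = Add(-3, Add(-1832, Mul(-1, Add(Mul(1137, Pow(-437, -1)), Mul(-18, Pow(1112, -1)))))) = Add(-3, Add(-1832, Mul(-1, Add(Mul(1137, Rational(-1, 437)), Mul(-18, Rational(1, 1112)))))) = Add(-3, Add(-1832, Mul(-1, Add(Rational(-1137, 437), Rational(-9, 556))))) = Add(-3, Add(-1832, Mul(-1, Rational(-636105, 242972)))) = Add(-3, Add(-1832, Rational(636105, 242972))) = Add(-3, Rational(-444488599, 242972)) = Rational(-445217515, 242972) ≈ -1832.4)
Pow(Add(V, Function('y')(39, Function('O')(4))), Rational(1, 2)) = Pow(Add(Rational(-445217515, 242972), Add(-3, Add(3, 4), 39)), Rational(1, 2)) = Pow(Add(Rational(-445217515, 242972), Add(-3, 7, 39)), Rational(1, 2)) = Pow(Add(Rational(-445217515, 242972), 43), Rational(1, 2)) = Pow(Rational(-434769719, 242972), Rational(1, 2)) = Mul(Rational(1, 121486), I, Pow(26409217041217, Rational(1, 2)))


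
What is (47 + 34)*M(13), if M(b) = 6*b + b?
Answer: 7371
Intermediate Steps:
M(b) = 7*b
(47 + 34)*M(13) = (47 + 34)*(7*13) = 81*91 = 7371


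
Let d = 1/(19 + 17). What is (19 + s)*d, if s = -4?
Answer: 5/12 ≈ 0.41667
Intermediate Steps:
d = 1/36 ≈ 0.027778
(19 + s)*d = (19 - 4)*(1/36) = 15*(1/36) = 5/12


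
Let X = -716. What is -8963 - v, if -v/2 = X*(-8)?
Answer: 2493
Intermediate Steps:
v = -11456 (v = -(-1432)*(-8) = -2*5728 = -11456)
-8963 - v = -8963 - 1*(-11456) = -8963 + 11456 = 2493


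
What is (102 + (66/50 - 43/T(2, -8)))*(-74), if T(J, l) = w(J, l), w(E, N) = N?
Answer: -804343/100 ≈ -8043.4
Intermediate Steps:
T(J, l) = l
(102 + (66/50 - 43/T(2, -8)))*(-74) = (102 + (66/50 - 43/(-8)))*(-74) = (102 + (66*(1/50) - 43*(-⅛)))*(-74) = (102 + (33/25 + 43/8))*(-74) = (102 + 1339/200)*(-74) = (21739/200)*(-74) = -804343/100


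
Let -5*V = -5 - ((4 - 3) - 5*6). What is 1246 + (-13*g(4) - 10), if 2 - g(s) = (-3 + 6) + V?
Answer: 5933/5 ≈ 1186.6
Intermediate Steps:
V = -24/5 (V = -(-5 - ((4 - 3) - 5*6))/5 = -(-5 - (1 - 30))/5 = -(-5 - 1*(-29))/5 = -(-5 + 29)/5 = -1/5*24 = -24/5 ≈ -4.8000)
g(s) = 19/5 (g(s) = 2 - ((-3 + 6) - 24/5) = 2 - (3 - 24/5) = 2 - 1*(-9/5) = 2 + 9/5 = 19/5)
1246 + (-13*g(4) - 10) = 1246 + (-13*19/5 - 10) = 1246 + (-247/5 - 10) = 1246 - 297/5 = 5933/5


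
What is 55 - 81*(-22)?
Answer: 1837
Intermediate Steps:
55 - 81*(-22) = 55 + 1782 = 1837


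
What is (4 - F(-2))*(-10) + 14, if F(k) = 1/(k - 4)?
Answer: -83/3 ≈ -27.667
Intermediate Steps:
F(k) = 1/(-4 + k)
(4 - F(-2))*(-10) + 14 = (4 - 1/(-4 - 2))*(-10) + 14 = (4 - 1/(-6))*(-10) + 14 = (4 - 1*(-⅙))*(-10) + 14 = (4 + ⅙)*(-10) + 14 = (25/6)*(-10) + 14 = -125/3 + 14 = -83/3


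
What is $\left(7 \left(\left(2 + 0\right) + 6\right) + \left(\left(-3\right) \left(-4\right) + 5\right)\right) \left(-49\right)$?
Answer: $-3577$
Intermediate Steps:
$\left(7 \left(\left(2 + 0\right) + 6\right) + \left(\left(-3\right) \left(-4\right) + 5\right)\right) \left(-49\right) = \left(7 \left(2 + 6\right) + \left(12 + 5\right)\right) \left(-49\right) = \left(7 \cdot 8 + 17\right) \left(-49\right) = \left(56 + 17\right) \left(-49\right) = 73 \left(-49\right) = -3577$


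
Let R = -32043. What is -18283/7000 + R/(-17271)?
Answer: -30488231/40299000 ≈ -0.75655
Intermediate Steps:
-18283/7000 + R/(-17271) = -18283/7000 - 32043/(-17271) = -18283*1/7000 - 32043*(-1/17271) = -18283/7000 + 10681/5757 = -30488231/40299000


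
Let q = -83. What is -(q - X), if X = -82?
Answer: 1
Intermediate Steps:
-(q - X) = -(-83 - 1*(-82)) = -(-83 + 82) = -1*(-1) = 1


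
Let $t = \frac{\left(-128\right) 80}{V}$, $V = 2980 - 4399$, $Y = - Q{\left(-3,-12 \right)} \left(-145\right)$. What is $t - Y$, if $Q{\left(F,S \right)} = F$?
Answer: $\frac{627505}{1419} \approx 442.22$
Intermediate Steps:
$Y = -435$ ($Y = - \left(-3\right) \left(-145\right) = \left(-1\right) 435 = -435$)
$V = -1419$
$t = \frac{10240}{1419}$ ($t = \frac{\left(-128\right) 80}{-1419} = \left(-10240\right) \left(- \frac{1}{1419}\right) = \frac{10240}{1419} \approx 7.2163$)
$t - Y = \frac{10240}{1419} - -435 = \frac{10240}{1419} + 435 = \frac{627505}{1419}$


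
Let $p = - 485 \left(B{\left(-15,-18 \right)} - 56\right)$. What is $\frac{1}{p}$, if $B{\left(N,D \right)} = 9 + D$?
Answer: $\frac{1}{31525} \approx 3.1721 \cdot 10^{-5}$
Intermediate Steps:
$p = 31525$ ($p = - 485 \left(\left(9 - 18\right) - 56\right) = - 485 \left(-9 - 56\right) = \left(-485\right) \left(-65\right) = 31525$)
$\frac{1}{p} = \frac{1}{31525}$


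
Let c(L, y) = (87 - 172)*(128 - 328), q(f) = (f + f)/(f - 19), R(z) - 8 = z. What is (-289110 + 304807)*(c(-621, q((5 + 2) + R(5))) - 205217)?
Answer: -2954442249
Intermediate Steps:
R(z) = 8 + z
q(f) = 2*f/(-19 + f) (q(f) = (2*f)/(-19 + f) = 2*f/(-19 + f))
c(L, y) = 17000 (c(L, y) = -85*(-200) = 17000)
(-289110 + 304807)*(c(-621, q((5 + 2) + R(5))) - 205217) = (-289110 + 304807)*(17000 - 205217) = 15697*(-188217) = -2954442249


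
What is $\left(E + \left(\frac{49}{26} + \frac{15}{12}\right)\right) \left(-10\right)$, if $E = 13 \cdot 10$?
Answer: $- \frac{34615}{26} \approx -1331.3$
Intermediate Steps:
$E = 130$
$\left(E + \left(\frac{49}{26} + \frac{15}{12}\right)\right) \left(-10\right) = \left(130 + \left(\frac{49}{26} + \frac{15}{12}\right)\right) \left(-10\right) = \left(130 + \left(49 \cdot \frac{1}{26} + 15 \cdot \frac{1}{12}\right)\right) \left(-10\right) = \left(130 + \left(\frac{49}{26} + \frac{5}{4}\right)\right) \left(-10\right) = \left(130 + \frac{163}{52}\right) \left(-10\right) = \frac{6923}{52} \left(-10\right) = - \frac{34615}{26}$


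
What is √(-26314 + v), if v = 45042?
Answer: 2*√4682 ≈ 136.85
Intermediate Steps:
√(-26314 + v) = √(-26314 + 45042) = √18728 = 2*√4682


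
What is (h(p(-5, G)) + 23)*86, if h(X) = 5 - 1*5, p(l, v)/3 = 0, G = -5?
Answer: 1978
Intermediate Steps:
p(l, v) = 0 (p(l, v) = 3*0 = 0)
h(X) = 0 (h(X) = 5 - 5 = 0)
(h(p(-5, G)) + 23)*86 = (0 + 23)*86 = 23*86 = 1978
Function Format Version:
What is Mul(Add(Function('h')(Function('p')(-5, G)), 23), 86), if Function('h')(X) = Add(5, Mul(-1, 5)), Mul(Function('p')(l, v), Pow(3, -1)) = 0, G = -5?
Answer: 1978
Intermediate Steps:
Function('p')(l, v) = 0 (Function('p')(l, v) = Mul(3, 0) = 0)
Function('h')(X) = 0 (Function('h')(X) = Add(5, -5) = 0)
Mul(Add(Function('h')(Function('p')(-5, G)), 23), 86) = Mul(Add(0, 23), 86) = Mul(23, 86) = 1978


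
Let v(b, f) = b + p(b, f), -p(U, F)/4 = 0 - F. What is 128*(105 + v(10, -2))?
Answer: 13696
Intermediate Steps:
p(U, F) = 4*F (p(U, F) = -4*(0 - F) = -(-4)*F = 4*F)
v(b, f) = b + 4*f
128*(105 + v(10, -2)) = 128*(105 + (10 + 4*(-2))) = 128*(105 + (10 - 8)) = 128*(105 + 2) = 128*107 = 13696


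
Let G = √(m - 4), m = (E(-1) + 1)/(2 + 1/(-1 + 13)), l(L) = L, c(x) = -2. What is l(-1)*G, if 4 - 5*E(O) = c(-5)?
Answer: -4*I*√115/25 ≈ -1.7158*I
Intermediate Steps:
E(O) = 6/5 (E(O) = ⅘ - ⅕*(-2) = ⅘ + ⅖ = 6/5)
m = 132/125 (m = (6/5 + 1)/(2 + 1/(-1 + 13)) = 11/(5*(2 + 1/12)) = 11/(5*(25/12)) = (11/5)*(12/25) = 132/125 ≈ 1.0560)
G = 4*I*√115/25 (G = √(132/125 - 4) = √(-368/125) = 4*I*√115/25 ≈ 1.7158*I)
l(-1)*G = -4*I*√115/25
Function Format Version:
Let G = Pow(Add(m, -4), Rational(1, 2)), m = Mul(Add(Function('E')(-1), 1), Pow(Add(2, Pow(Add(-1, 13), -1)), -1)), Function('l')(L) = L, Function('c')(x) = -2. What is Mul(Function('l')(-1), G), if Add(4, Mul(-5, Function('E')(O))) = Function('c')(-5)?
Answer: Mul(Rational(-4, 25), I, Pow(115, Rational(1, 2))) ≈ Mul(-1.7158, I)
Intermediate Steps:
Function('E')(O) = Rational(6, 5) (Function('E')(O) = Add(Rational(4, 5), Mul(Rational(-1, 5), -2)) = Add(Rational(4, 5), Rational(2, 5)) = Rational(6, 5))
m = Rational(132, 125) (m = Mul(Add(Rational(6, 5), 1), Pow(Add(2, Pow(Add(-1, 13), -1)), -1)) = Mul(Rational(11, 5), Pow(Add(2, Pow(12, -1)), -1)) = Mul(Rational(11, 5), Pow(Add(2, Rational(1, 12)), -1)) = Mul(Rational(11, 5), Pow(Rational(25, 12), -1)) = Mul(Rational(11, 5), Rational(12, 25)) = Rational(132, 125) ≈ 1.0560)
G = Mul(Rational(4, 25), I, Pow(115, Rational(1, 2))) (G = Pow(Add(Rational(132, 125), -4), Rational(1, 2)) = Pow(Rational(-368, 125), Rational(1, 2)) = Mul(Rational(4, 25), I, Pow(115, Rational(1, 2))) ≈ Mul(1.7158, I))
Mul(Function('l')(-1), G) = Mul(-1, Mul(Rational(4, 25), I, Pow(115, Rational(1, 2)))) = Mul(Rational(-4, 25), I, Pow(115, Rational(1, 2)))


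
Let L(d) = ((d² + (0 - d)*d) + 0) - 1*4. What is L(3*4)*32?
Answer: -128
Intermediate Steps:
L(d) = -4 (L(d) = ((d² + (-d)*d) + 0) - 4 = ((d² - d²) + 0) - 4 = (0 + 0) - 4 = 0 - 4 = -4)
L(3*4)*32 = -4*32 = -128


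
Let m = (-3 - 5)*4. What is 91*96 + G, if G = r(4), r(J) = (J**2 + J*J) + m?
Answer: 8736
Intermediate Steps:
m = -32 (m = -8*4 = -32)
r(J) = -32 + 2*J**2 (r(J) = (J**2 + J*J) - 32 = (J**2 + J**2) - 32 = 2*J**2 - 32 = -32 + 2*J**2)
G = 0 (G = -32 + 2*4**2 = -32 + 2*16 = -32 + 32 = 0)
91*96 + G = 91*96 + 0 = 8736 + 0 = 8736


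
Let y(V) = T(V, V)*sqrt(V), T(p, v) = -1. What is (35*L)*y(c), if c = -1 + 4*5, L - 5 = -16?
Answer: 385*sqrt(19) ≈ 1678.2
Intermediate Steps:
L = -11 (L = 5 - 16 = -11)
c = 19 (c = -1 + 20 = 19)
y(V) = -sqrt(V)
(35*L)*y(c) = (35*(-11))*(-sqrt(19)) = -(-385)*sqrt(19) = 385*sqrt(19)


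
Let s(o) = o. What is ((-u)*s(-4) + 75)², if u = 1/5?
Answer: 143641/25 ≈ 5745.6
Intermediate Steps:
u = ⅕ ≈ 0.20000
((-u)*s(-4) + 75)² = (-1*⅕*(-4) + 75)² = (-⅕*(-4) + 75)² = (⅘ + 75)² = (379/5)² = 143641/25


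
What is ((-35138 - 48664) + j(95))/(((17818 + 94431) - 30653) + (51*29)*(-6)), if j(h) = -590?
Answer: -42196/36361 ≈ -1.1605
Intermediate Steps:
((-35138 - 48664) + j(95))/(((17818 + 94431) - 30653) + (51*29)*(-6)) = ((-35138 - 48664) - 590)/(((17818 + 94431) - 30653) + (51*29)*(-6)) = (-83802 - 590)/((112249 - 30653) + 1479*(-6)) = -84392/(81596 - 8874) = -84392/72722 = -84392*1/72722 = -42196/36361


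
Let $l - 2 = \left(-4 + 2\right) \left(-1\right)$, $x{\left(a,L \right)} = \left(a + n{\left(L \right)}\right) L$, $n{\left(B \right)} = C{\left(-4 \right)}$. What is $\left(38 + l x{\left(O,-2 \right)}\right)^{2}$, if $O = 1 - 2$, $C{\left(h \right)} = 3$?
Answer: $484$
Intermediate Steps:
$n{\left(B \right)} = 3$
$O = -1$ ($O = 1 - 2 = -1$)
$x{\left(a,L \right)} = L \left(3 + a\right)$ ($x{\left(a,L \right)} = \left(a + 3\right) L = \left(3 + a\right) L = L \left(3 + a\right)$)
$l = 4$ ($l = 2 + \left(-4 + 2\right) \left(-1\right) = 2 - -2 = 2 + 2 = 4$)
$\left(38 + l x{\left(O,-2 \right)}\right)^{2} = \left(38 + 4 \left(- 2 \left(3 - 1\right)\right)\right)^{2} = \left(38 + 4 \left(\left(-2\right) 2\right)\right)^{2} = \left(38 + 4 \left(-4\right)\right)^{2} = \left(38 - 16\right)^{2} = 22^{2} = 484$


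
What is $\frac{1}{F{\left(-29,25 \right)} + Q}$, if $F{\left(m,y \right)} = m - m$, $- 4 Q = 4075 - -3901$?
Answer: $- \frac{1}{1994} \approx -0.0005015$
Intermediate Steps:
$Q = -1994$ ($Q = - \frac{4075 - -3901}{4} = - \frac{4075 + 3901}{4} = \left(- \frac{1}{4}\right) 7976 = -1994$)
$F{\left(m,y \right)} = 0$
$\frac{1}{F{\left(-29,25 \right)} + Q} = \frac{1}{0 - 1994} = \frac{1}{-1994} = - \frac{1}{1994}$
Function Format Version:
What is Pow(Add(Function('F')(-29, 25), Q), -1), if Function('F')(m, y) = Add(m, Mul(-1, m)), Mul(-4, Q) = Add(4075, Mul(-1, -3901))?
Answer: Rational(-1, 1994) ≈ -0.00050150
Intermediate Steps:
Q = -1994 (Q = Mul(Rational(-1, 4), Add(4075, Mul(-1, -3901))) = Mul(Rational(-1, 4), Add(4075, 3901)) = Mul(Rational(-1, 4), 7976) = -1994)
Function('F')(m, y) = 0
Pow(Add(Function('F')(-29, 25), Q), -1) = Pow(Add(0, -1994), -1) = Pow(-1994, -1) = Rational(-1, 1994)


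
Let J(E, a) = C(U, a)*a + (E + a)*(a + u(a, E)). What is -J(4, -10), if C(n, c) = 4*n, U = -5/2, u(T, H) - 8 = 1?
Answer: -106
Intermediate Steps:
u(T, H) = 9 (u(T, H) = 8 + 1 = 9)
U = -5/2 (U = -5*½ = -5/2 ≈ -2.5000)
J(E, a) = -10*a + (9 + a)*(E + a) (J(E, a) = (4*(-5/2))*a + (E + a)*(a + 9) = -10*a + (E + a)*(9 + a) = -10*a + (9 + a)*(E + a))
-J(4, -10) = -((-10)² - 1*(-10) + 9*4 + 4*(-10)) = -(100 + 10 + 36 - 40) = -1*106 = -106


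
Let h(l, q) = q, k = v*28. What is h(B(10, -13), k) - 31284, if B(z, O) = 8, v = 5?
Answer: -31144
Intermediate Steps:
k = 140 (k = 5*28 = 140)
h(B(10, -13), k) - 31284 = 140 - 31284 = -31144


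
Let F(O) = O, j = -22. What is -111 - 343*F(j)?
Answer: 7435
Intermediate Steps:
-111 - 343*F(j) = -111 - 343*(-22) = -111 + 7546 = 7435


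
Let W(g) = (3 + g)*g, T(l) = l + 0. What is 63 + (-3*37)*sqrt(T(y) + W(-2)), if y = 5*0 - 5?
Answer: 63 - 111*I*sqrt(7) ≈ 63.0 - 293.68*I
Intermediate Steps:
y = -5 (y = 0 - 5 = -5)
T(l) = l
W(g) = g*(3 + g)
63 + (-3*37)*sqrt(T(y) + W(-2)) = 63 + (-3*37)*sqrt(-5 - 2*(3 - 2)) = 63 - 111*sqrt(-5 - 2*1) = 63 - 111*sqrt(-5 - 2) = 63 - 111*I*sqrt(7)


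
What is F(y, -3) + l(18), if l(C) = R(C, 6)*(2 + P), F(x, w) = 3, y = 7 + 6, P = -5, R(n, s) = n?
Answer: -51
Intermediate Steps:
y = 13
l(C) = -3*C (l(C) = C*(2 - 5) = C*(-3) = -3*C)
F(y, -3) + l(18) = 3 - 3*18 = 3 - 54 = -51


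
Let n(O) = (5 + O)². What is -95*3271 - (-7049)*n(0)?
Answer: -134520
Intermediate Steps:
-95*3271 - (-7049)*n(0) = -95*3271 - (-7049)*(5 + 0)² = -310745 - (-7049)*5² = -310745 - (-7049)*25 = -310745 - 1*(-176225) = -310745 + 176225 = -134520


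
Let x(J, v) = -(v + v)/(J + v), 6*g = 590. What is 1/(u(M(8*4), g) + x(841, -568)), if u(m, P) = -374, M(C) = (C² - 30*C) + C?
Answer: -273/100966 ≈ -0.0027039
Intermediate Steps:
M(C) = C² - 29*C
g = 295/3 (g = (⅙)*590 = 295/3 ≈ 98.333)
x(J, v) = -2*v/(J + v)
1/(u(M(8*4), g) + x(841, -568)) = 1/(-374 - 2*(-568)/(841 - 568)) = 1/(-374 - 2*(-568)/273) = 1/(-374 - 2*(-568)*1/273) = 1/(-374 + 1136/273) = 1/(-100966/273) = -273/100966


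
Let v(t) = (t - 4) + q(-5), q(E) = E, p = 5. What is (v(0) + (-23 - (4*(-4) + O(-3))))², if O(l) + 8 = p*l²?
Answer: 2809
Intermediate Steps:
v(t) = -9 + t (v(t) = (t - 4) - 5 = (-4 + t) - 5 = -9 + t)
O(l) = -8 + 5*l²
(v(0) + (-23 - (4*(-4) + O(-3))))² = ((-9 + 0) + (-23 - (4*(-4) + (-8 + 5*(-3)²))))² = (-9 + (-23 - (-16 + (-8 + 5*9))))² = (-9 + (-23 - (-16 + (-8 + 45))))² = (-9 + (-23 - (-16 + 37)))² = (-9 + (-23 - 1*21))² = (-9 + (-23 - 21))² = (-9 - 44)² = (-53)² = 2809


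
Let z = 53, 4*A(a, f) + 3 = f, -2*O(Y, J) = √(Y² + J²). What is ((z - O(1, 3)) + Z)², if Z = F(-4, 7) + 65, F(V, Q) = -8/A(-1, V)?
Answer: 1472573/98 + 858*√10/7 ≈ 15414.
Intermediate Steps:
O(Y, J) = -√(J² + Y²)/2 (O(Y, J) = -√(Y² + J²)/2 = -√(J² + Y²)/2)
A(a, f) = -¾ + f/4
F(V, Q) = -8/(-¾ + V/4)
Z = 487/7 (Z = -32/(-3 - 4) + 65 = -32/(-7) + 65 = -32*(-⅐) + 65 = 32/7 + 65 = 487/7 ≈ 69.571)
((z - O(1, 3)) + Z)² = ((53 - (-1)*√(3² + 1²)/2) + 487/7)² = ((53 - (-1)*√(9 + 1)/2) + 487/7)² = ((53 - (-1)*√10/2) + 487/7)² = ((53 + √10/2) + 487/7)² = (858/7 + √10/2)²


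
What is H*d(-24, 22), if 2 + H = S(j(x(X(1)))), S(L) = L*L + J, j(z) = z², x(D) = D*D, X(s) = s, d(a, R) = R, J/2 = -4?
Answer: -198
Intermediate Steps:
J = -8 (J = 2*(-4) = -8)
x(D) = D²
S(L) = -8 + L² (S(L) = L*L - 8 = L² - 8 = -8 + L²)
H = -9 (H = -2 + (-8 + ((1²)²)²) = -2 + (-8 + (1²)²) = -2 + (-8 + 1²) = -2 + (-8 + 1) = -2 - 7 = -9)
H*d(-24, 22) = -9*22 = -198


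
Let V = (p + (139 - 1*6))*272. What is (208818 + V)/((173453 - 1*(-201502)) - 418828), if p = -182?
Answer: -195490/43873 ≈ -4.4558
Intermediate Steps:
V = -13328 (V = (-182 + (139 - 1*6))*272 = (-182 + (139 - 6))*272 = (-182 + 133)*272 = -49*272 = -13328)
(208818 + V)/((173453 - 1*(-201502)) - 418828) = (208818 - 13328)/((173453 - 1*(-201502)) - 418828) = 195490/((173453 + 201502) - 418828) = 195490/(374955 - 418828) = 195490/(-43873) = 195490*(-1/43873) = -195490/43873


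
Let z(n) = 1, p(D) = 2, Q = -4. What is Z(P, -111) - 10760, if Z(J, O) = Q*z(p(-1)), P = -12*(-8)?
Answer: -10764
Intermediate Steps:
P = 96
Z(J, O) = -4 (Z(J, O) = -4*1 = -4)
Z(P, -111) - 10760 = -4 - 10760 = -10764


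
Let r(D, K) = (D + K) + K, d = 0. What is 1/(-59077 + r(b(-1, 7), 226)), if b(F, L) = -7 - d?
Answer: -1/58632 ≈ -1.7056e-5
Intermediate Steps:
b(F, L) = -7 (b(F, L) = -7 - 1*0 = -7 + 0 = -7)
r(D, K) = D + 2*K
1/(-59077 + r(b(-1, 7), 226)) = 1/(-59077 + (-7 + 2*226)) = 1/(-59077 + (-7 + 452)) = 1/(-59077 + 445) = 1/(-58632) = -1/58632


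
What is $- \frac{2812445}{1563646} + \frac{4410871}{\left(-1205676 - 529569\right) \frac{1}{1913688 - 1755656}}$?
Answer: $- \frac{1089958031301813337}{2713308903270} \approx -4.0171 \cdot 10^{5}$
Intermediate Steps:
$- \frac{2812445}{1563646} + \frac{4410871}{\left(-1205676 - 529569\right) \frac{1}{1913688 - 1755656}} = \left(-2812445\right) \frac{1}{1563646} + \frac{4410871}{\left(-1205676 + \left(-952804 + 423235\right)\right) \frac{1}{158032}} = - \frac{2812445}{1563646} + \frac{4410871}{\left(-1205676 - 529569\right) \frac{1}{158032}} = - \frac{2812445}{1563646} + \frac{4410871}{\left(-1735245\right) \frac{1}{158032}} = - \frac{2812445}{1563646} + \frac{4410871}{- \frac{1735245}{158032}} = - \frac{2812445}{1563646} + 4410871 \left(- \frac{158032}{1735245}\right) = - \frac{2812445}{1563646} - \frac{697058765872}{1735245} = - \frac{1089958031301813337}{2713308903270}$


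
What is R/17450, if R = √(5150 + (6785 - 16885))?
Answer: 3*I*√22/3490 ≈ 0.0040319*I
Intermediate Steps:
R = 15*I*√22 (R = √(5150 - 10100) = √(-4950) = 15*I*√22 ≈ 70.356*I)
R/17450 = (15*I*√22)/17450 = (15*I*√22)*(1/17450) = 3*I*√22/3490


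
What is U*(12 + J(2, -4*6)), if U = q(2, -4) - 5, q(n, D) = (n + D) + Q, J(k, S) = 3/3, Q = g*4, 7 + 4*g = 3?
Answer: -143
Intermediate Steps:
g = -1 (g = -7/4 + (¼)*3 = -7/4 + ¾ = -1)
Q = -4 (Q = -1*4 = -4)
J(k, S) = 1 (J(k, S) = 3*(⅓) = 1)
q(n, D) = -4 + D + n (q(n, D) = (n + D) - 4 = (D + n) - 4 = -4 + D + n)
U = -11 (U = (-4 - 4 + 2) - 5 = -6 - 5 = -11)
U*(12 + J(2, -4*6)) = -11*(12 + 1) = -11*13 = -143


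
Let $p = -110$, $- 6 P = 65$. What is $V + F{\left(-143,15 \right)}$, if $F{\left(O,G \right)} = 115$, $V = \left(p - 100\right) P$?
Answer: $2390$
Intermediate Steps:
$P = - \frac{65}{6}$ ($P = \left(- \frac{1}{6}\right) 65 = - \frac{65}{6} \approx -10.833$)
$V = 2275$ ($V = \left(-110 - 100\right) \left(- \frac{65}{6}\right) = \left(-210\right) \left(- \frac{65}{6}\right) = 2275$)
$V + F{\left(-143,15 \right)} = 2275 + 115 = 2390$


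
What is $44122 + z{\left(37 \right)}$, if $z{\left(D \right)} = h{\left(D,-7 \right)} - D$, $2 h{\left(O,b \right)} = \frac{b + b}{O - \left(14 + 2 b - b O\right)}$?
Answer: $\frac{9786877}{222} \approx 44085.0$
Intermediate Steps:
$h{\left(O,b \right)} = \frac{b}{-14 + O - 2 b + O b}$ ($h{\left(O,b \right)} = \frac{\left(b + b\right) \frac{1}{O - \left(14 + 2 b - b O\right)}}{2} = \frac{2 b \frac{1}{O - \left(14 + 2 b - O b\right)}}{2} = \frac{2 b \frac{1}{-14 + O - 2 b + O b}}{2} = \frac{b}{-14 + O - 2 b + O b}$)
$z{\left(D \right)} = - D + \frac{7}{6 D}$ ($z{\left(D \right)} = - \frac{7}{-14 + D - -14 + D \left(-7\right)} - D = - \frac{7}{-14 + D + 14 - 7 D} - D = - \frac{7}{\left(-6\right) D} - D = - 7 \left(- \frac{1}{6 D}\right) - D = \frac{7}{6 D} - D = - D + \frac{7}{6 D}$)
$44122 + z{\left(37 \right)} = 44122 + \left(\left(-1\right) 37 + \frac{7}{6 \cdot 37}\right) = 44122 + \left(-37 + \frac{7}{6} \cdot \frac{1}{37}\right) = 44122 + \left(-37 + \frac{7}{222}\right) = 44122 - \frac{8207}{222} = \frac{9786877}{222}$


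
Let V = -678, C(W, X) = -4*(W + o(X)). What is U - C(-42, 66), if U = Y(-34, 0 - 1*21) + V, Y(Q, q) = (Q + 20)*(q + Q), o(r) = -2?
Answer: -84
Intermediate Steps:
Y(Q, q) = (20 + Q)*(Q + q)
C(W, X) = 8 - 4*W (C(W, X) = -4*(W - 2) = -4*(-2 + W) = 8 - 4*W)
U = 92 (U = ((-34)² + 20*(-34) + 20*(0 - 1*21) - 34*(0 - 1*21)) - 678 = (1156 - 680 + 20*(0 - 21) - 34*(0 - 21)) - 678 = (1156 - 680 + 20*(-21) - 34*(-21)) - 678 = (1156 - 680 - 420 + 714) - 678 = 770 - 678 = 92)
U - C(-42, 66) = 92 - (8 - 4*(-42)) = 92 - (8 + 168) = 92 - 1*176 = 92 - 176 = -84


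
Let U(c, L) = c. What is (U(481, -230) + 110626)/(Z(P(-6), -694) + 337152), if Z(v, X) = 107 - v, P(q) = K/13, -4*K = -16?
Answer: 1444391/4384363 ≈ 0.32944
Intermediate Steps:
K = 4 (K = -1/4*(-16) = 4)
P(q) = 4/13
(U(481, -230) + 110626)/(Z(P(-6), -694) + 337152) = (481 + 110626)/((107 - 1*4/13) + 337152) = 111107/((107 - 4/13) + 337152) = 111107/(1387/13 + 337152) = 111107/(4384363/13) = 111107*(13/4384363) = 1444391/4384363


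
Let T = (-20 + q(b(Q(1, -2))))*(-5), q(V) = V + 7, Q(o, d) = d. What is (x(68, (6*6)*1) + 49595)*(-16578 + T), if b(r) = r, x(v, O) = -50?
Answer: -817641135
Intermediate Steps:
q(V) = 7 + V
T = 75 (T = (-20 + (7 - 2))*(-5) = (-20 + 5)*(-5) = -15*(-5) = 75)
(x(68, (6*6)*1) + 49595)*(-16578 + T) = (-50 + 49595)*(-16578 + 75) = 49545*(-16503) = -817641135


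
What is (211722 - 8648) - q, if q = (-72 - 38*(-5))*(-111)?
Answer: 216172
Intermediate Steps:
q = -13098 (q = (-72 + 190)*(-111) = 118*(-111) = -13098)
(211722 - 8648) - q = (211722 - 8648) - 1*(-13098) = 203074 + 13098 = 216172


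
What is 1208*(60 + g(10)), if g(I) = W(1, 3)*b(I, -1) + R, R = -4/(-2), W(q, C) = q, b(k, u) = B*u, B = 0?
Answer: 74896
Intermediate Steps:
b(k, u) = 0 (b(k, u) = 0*u = 0)
R = 2 (R = -4*(-1/2) = 2)
g(I) = 2 (g(I) = 1*0 + 2 = 0 + 2 = 2)
1208*(60 + g(10)) = 1208*(60 + 2) = 1208*62 = 74896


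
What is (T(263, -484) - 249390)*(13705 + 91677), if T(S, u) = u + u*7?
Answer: -26689256084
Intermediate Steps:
T(S, u) = 8*u (T(S, u) = u + 7*u = 8*u)
(T(263, -484) - 249390)*(13705 + 91677) = (8*(-484) - 249390)*(13705 + 91677) = (-3872 - 249390)*105382 = -253262*105382 = -26689256084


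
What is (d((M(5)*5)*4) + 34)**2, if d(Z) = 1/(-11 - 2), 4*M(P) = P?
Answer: 194481/169 ≈ 1150.8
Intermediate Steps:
M(P) = P/4
d(Z) = -1/13 (d(Z) = 1/(-13) = -1/13)
(d((M(5)*5)*4) + 34)**2 = (-1/13 + 34)**2 = (441/13)**2 = 194481/169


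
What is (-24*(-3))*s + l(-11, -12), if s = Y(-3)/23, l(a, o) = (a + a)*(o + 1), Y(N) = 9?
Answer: 6214/23 ≈ 270.17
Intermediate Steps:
l(a, o) = 2*a*(1 + o) (l(a, o) = (2*a)*(1 + o) = 2*a*(1 + o))
s = 9/23 ≈ 0.39130
(-24*(-3))*s + l(-11, -12) = -24*(-3)*(9/23) + 2*(-11)*(1 - 12) = 72*(9/23) + 2*(-11)*(-11) = 648/23 + 242 = 6214/23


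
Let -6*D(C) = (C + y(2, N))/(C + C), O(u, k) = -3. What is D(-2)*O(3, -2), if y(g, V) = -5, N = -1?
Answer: 7/8 ≈ 0.87500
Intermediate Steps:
D(C) = -(-5 + C)/(12*C) (D(C) = -(C - 5)/(6*(C + C)) = -(-5 + C)/(6*(2*C)) = -(-5 + C)*1/(2*C)/6 = -(-5 + C)/(12*C))
D(-2)*O(3, -2) = ((1/12)*(5 - 1*(-2))/(-2))*(-3) = ((1/12)*(-½)*(5 + 2))*(-3) = ((1/12)*(-½)*7)*(-3) = -7/24*(-3) = 7/8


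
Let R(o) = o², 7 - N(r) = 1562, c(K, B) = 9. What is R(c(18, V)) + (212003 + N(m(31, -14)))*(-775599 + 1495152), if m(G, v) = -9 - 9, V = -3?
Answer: 151428489825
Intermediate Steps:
m(G, v) = -18
N(r) = -1555 (N(r) = 7 - 1*1562 = 7 - 1562 = -1555)
R(c(18, V)) + (212003 + N(m(31, -14)))*(-775599 + 1495152) = 9² + (212003 - 1555)*(-775599 + 1495152) = 81 + 210448*719553 = 81 + 151428489744 = 151428489825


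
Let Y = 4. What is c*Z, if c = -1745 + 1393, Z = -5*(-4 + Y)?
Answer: 0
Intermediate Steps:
Z = 0 (Z = -5*(-4 + 4) = -5*0 = 0)
c = -352
c*Z = -352*0 = 0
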